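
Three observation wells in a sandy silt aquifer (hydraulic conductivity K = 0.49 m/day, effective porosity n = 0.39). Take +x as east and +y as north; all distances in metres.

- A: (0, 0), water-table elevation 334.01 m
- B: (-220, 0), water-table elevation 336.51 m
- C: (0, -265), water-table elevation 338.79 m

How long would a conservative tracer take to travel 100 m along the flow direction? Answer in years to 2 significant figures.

10 years

∂h/∂x = (336.51 − 334.01) / (-220 − 0) = -0.01136
∂h/∂y = (338.79 − 334.01) / (-265 − 0) = -0.01804
|∇h| = √(-0.01136² + -0.01804²) = 0.02132
Seepage velocity v = K·i/n = 0.49 × 0.02132 / 0.39 = 0.02679 m/day.
t = 100 / 0.02679 = 3733 days = 10.2 years.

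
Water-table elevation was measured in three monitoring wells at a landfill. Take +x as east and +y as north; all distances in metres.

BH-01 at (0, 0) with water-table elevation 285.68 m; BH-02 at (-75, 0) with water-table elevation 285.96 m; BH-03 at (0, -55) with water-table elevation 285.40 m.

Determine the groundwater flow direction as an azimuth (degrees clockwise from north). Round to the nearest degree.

144°

∂h/∂x = (285.96 − 285.68) / (-75 − 0) = -0.003733
∂h/∂y = (285.40 − 285.68) / (-55 − 0) = +0.005091
Flow direction (−∇h) has components (+0.003733 E, -0.005091 N).
Azimuth = atan2(E, N) = atan2(+0.003733, -0.005091) = 143.7° ≈ 144°.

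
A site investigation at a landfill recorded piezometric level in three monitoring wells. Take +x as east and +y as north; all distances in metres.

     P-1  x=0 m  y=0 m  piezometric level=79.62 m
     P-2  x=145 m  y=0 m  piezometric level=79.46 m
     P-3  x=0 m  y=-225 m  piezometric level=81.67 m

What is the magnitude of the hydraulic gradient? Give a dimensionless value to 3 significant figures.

0.00918

∂h/∂x = (79.46 − 79.62) / (145 − 0) = -0.001103
∂h/∂y = (81.67 − 79.62) / (-225 − 0) = -0.009111
|∇h| = √(-0.001103² + -0.009111²) = 0.009178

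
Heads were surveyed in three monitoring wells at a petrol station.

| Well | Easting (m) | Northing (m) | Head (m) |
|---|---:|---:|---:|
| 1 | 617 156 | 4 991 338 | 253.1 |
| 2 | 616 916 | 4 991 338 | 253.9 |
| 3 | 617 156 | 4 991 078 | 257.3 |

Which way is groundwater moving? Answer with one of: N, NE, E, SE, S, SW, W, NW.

∂h/∂x = (253.9 − 253.1) / (616916 − 617156) = -0.003333
∂h/∂y = (257.3 − 253.1) / (4991078 − 4991338) = -0.01615
Flow = −∇h = (+0.003333 east, +0.01615 north), which points north.

N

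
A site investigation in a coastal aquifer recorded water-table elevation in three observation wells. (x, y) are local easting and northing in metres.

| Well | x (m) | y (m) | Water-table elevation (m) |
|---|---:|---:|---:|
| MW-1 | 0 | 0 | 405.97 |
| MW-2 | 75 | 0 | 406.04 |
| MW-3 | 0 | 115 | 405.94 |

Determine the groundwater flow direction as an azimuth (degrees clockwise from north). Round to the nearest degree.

286°

∂h/∂x = (406.04 − 405.97) / (75 − 0) = +0.0009333
∂h/∂y = (405.94 − 405.97) / (115 − 0) = -0.0002609
Flow direction (−∇h) has components (-0.0009333 E, +0.0002609 N).
Azimuth = atan2(E, N) = atan2(-0.0009333, +0.0002609) = 285.6° ≈ 286°.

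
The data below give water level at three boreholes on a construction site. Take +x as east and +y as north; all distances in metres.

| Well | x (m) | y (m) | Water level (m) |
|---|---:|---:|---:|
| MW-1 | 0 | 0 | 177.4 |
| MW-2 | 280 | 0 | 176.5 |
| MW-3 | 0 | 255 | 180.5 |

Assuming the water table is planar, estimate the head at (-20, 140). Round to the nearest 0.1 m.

179.2 m

∂h/∂x = (176.5 − 177.4) / (280 − 0) = -0.003214
∂h/∂y = (180.5 − 177.4) / (255 − 0) = +0.01216
h(-20, 140) = 177.4 + (-0.003214)·(-20) + (+0.01216)·(140) = 177.4 +0.064 +1.702 = 179.166 m.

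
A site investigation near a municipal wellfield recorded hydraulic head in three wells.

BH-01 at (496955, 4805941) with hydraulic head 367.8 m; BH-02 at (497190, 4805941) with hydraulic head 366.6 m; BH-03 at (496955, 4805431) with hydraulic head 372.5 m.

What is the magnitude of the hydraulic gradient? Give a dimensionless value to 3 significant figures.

0.0105

∂h/∂x = (366.6 − 367.8) / (497190 − 496955) = -0.005106
∂h/∂y = (372.5 − 367.8) / (4805431 − 4805941) = -0.009216
|∇h| = √(-0.005106² + -0.009216²) = 0.01054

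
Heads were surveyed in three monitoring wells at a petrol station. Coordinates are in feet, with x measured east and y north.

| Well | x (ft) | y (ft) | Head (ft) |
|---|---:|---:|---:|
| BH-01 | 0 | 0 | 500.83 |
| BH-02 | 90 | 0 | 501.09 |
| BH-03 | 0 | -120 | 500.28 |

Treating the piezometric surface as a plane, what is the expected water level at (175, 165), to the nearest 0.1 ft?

502.1 ft

∂h/∂x = (501.09 − 500.83) / (90 − 0) = +0.002889
∂h/∂y = (500.28 − 500.83) / (-120 − 0) = +0.004583
h(175, 165) = 500.83 + (+0.002889)·(175) + (+0.004583)·(165) = 500.83 +0.506 +0.756 = 502.092 ft.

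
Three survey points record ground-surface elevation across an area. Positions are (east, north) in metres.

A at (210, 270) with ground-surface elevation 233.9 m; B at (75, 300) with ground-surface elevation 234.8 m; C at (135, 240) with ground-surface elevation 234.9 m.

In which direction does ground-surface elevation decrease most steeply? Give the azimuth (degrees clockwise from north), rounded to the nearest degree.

040°

Three-point gradient (reference A): Δ to B = (-135, 30, +0.9), Δ to C = (-75, -30, +1.0).
∂z/∂x = -0.009048, ∂z/∂y = -0.01071 (det = 6300).
Steepest decrease is along −∇f: components (+0.009048 E, +0.01071 N).
Azimuth = atan2(+0.009048, +0.01071) = 40.2° ≈ 040°.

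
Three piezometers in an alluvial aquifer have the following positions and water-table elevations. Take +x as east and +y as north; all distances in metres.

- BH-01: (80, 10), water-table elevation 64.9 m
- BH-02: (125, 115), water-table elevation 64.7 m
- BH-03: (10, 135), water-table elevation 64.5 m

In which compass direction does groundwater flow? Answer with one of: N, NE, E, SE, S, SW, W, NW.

NW

Differences from BH-01: to BH-02 (Δx, Δy, Δh) = (45, 105, -0.2); to BH-03 = (-70, 125, -0.4).
Solve a·Δx + b·Δy = Δh: det = 45·125 − (-70)·105 = 12975.
∂h/∂x = [(-0.2)·125 − (-0.4)·105] / 12975 = +0.001310
∂h/∂y = [45·(-0.4) − (-70)·(-0.2)] / 12975 = -0.002466
Flow = −∇h = (-0.001310 east, +0.002466 north), which points northwest.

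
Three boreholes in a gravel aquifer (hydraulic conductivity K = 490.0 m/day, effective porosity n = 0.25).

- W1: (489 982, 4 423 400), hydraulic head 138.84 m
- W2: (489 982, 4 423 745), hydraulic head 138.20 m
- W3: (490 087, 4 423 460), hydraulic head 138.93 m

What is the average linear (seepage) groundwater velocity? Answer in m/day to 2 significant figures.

5.2 m/day

With h = a·x + b·y + c and W1 as origin, the differences give:
  0·a + 345·b = -0.64
  105·a + 60·b = +0.09
Eliminate b (×60 and ×345, subtract): -36225·a = -69.450 → a = ∂h/∂x = +0.001917
Back-substitute: b = ∂h/∂y = -0.001855.
|∇h| = √(0.001917² + -0.001855²) = 0.002668
Seepage velocity v = K·i/n = 490.0 × 0.002668 / 0.25 = 5.229 m/day.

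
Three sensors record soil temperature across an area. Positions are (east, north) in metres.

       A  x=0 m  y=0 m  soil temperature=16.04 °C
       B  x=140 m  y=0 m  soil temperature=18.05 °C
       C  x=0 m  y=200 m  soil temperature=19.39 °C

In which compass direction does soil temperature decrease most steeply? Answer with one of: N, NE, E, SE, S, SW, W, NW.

SW

∂T/∂x = (18.05 − 16.04) / (140 − 0) = +0.01436
∂T/∂y = (19.39 − 16.04) / (200 − 0) = +0.01675
Steepest decrease is along −∇f = (-0.01436 E, -0.01675 N) → southwest.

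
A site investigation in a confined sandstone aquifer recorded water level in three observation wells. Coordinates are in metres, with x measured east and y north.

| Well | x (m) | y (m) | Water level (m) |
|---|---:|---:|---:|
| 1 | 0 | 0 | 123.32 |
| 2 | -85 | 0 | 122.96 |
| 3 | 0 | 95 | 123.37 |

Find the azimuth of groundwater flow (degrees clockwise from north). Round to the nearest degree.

∂h/∂x = (122.96 − 123.32) / (-85 − 0) = +0.004235
∂h/∂y = (123.37 − 123.32) / (95 − 0) = +0.0005263
Flow direction (−∇h) has components (-0.004235 E, -0.0005263 N).
Azimuth = atan2(E, N) = atan2(-0.004235, -0.0005263) = 262.9° ≈ 263°.

263°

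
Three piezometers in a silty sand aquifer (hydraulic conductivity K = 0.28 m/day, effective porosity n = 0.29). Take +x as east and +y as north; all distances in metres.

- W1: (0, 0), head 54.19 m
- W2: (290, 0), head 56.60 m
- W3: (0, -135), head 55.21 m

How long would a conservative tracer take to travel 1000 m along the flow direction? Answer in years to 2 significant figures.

250 years

∂h/∂x = (56.60 − 54.19) / (290 − 0) = +0.008310
∂h/∂y = (55.21 − 54.19) / (-135 − 0) = -0.007556
|∇h| = √(0.008310² + -0.007556²) = 0.01123
Seepage velocity v = K·i/n = 0.28 × 0.01123 / 0.29 = 0.01084 m/day.
t = 1000 / 0.01084 = 9.225e+04 days = 253 years.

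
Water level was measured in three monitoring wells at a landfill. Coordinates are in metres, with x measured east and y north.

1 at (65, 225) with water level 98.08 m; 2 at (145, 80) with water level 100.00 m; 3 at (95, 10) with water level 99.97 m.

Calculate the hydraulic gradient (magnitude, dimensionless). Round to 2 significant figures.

With h = a·x + b·y + c and 1 as origin, the differences give:
  80·a + (-145)·b = +1.92
  30·a + (-215)·b = +1.89
Eliminate b (×(-215) and ×(-145), subtract): -12850·a = -138.750 → a = ∂h/∂x = +0.01080
Back-substitute: b = ∂h/∂y = -0.007284.
|∇h| = √(0.01080² + -0.007284²) = 0.01303

0.013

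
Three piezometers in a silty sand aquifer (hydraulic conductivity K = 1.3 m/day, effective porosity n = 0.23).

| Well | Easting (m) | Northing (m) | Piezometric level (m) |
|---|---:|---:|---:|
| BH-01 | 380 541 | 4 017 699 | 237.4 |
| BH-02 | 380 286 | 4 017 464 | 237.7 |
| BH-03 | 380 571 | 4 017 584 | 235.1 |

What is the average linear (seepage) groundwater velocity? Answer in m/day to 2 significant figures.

Taking BH-01 as reference: BH-02−BH-01 = (-255, -235, +0.3); BH-03−BH-01 = (30, -115, -2.3).
Solve a·Δx + b·Δy = Δh: det = (-255)·(-115) − 30·(-235) = 36375.
∂h/∂x = [(+0.3)·(-115) − (-2.3)·(-235)] / 36375 = -0.01581
∂h/∂y = [(-255)·(-2.3) − 30·(+0.3)] / 36375 = +0.01588
|∇h| = √(-0.01581² + 0.01588²) = 0.02241
Seepage velocity v = K·i/n = 1.3 × 0.02241 / 0.23 = 0.1267 m/day.

0.13 m/day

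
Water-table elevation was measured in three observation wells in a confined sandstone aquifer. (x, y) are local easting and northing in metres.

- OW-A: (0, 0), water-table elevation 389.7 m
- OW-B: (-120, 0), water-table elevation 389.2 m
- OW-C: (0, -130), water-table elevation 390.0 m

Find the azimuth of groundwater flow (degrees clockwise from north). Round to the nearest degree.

∂h/∂x = (389.2 − 389.7) / (-120 − 0) = +0.004167
∂h/∂y = (390.0 − 389.7) / (-130 − 0) = -0.002308
Flow direction (−∇h) has components (-0.004167 E, +0.002308 N).
Azimuth = atan2(E, N) = atan2(-0.004167, +0.002308) = 299.0° ≈ 299°.

299°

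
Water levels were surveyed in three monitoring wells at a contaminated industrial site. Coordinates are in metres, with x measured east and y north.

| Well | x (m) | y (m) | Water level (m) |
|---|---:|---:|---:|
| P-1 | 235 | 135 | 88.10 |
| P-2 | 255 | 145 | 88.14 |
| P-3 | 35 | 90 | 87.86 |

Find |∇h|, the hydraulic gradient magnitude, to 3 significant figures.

Three-point gradient (reference P-1): Δ to P-2 = (20, 10, +0.04), Δ to P-3 = (-200, -45, -0.24).
∂h/∂x = +0.0005455, ∂h/∂y = +0.002909 (det = 1100).
|∇h| = √(0.0005455² + 0.002909²) = 0.00296

0.00296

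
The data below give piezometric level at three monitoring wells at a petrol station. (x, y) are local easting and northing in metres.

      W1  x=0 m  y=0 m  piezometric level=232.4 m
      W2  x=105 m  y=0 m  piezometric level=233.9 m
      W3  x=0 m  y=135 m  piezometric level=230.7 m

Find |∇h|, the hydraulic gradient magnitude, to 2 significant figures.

0.019

∂h/∂x = (233.9 − 232.4) / (105 − 0) = +0.01429
∂h/∂y = (230.7 − 232.4) / (135 − 0) = -0.01259
|∇h| = √(0.01429² + -0.01259²) = 0.01905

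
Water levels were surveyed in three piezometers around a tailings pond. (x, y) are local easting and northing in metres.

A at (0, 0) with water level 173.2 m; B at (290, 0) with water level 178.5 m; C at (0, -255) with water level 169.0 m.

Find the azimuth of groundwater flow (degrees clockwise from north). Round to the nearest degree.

228°

∂h/∂x = (178.5 − 173.2) / (290 − 0) = +0.01828
∂h/∂y = (169.0 − 173.2) / (-255 − 0) = +0.01647
Flow direction (−∇h) has components (-0.01828 E, -0.01647 N).
Azimuth = atan2(E, N) = atan2(-0.01828, -0.01647) = 228.0° ≈ 228°.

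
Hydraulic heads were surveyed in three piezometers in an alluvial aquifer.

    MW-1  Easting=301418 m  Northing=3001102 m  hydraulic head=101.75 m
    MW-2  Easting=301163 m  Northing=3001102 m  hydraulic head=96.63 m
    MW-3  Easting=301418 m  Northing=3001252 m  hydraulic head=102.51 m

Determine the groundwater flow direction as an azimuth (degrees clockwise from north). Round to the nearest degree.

∂h/∂x = (96.63 − 101.75) / (301163 − 301418) = +0.02008
∂h/∂y = (102.51 − 101.75) / (3001252 − 3001102) = +0.005067
Flow direction (−∇h) has components (-0.02008 E, -0.005067 N).
Azimuth = atan2(E, N) = atan2(-0.02008, -0.005067) = 255.8° ≈ 256°.

256°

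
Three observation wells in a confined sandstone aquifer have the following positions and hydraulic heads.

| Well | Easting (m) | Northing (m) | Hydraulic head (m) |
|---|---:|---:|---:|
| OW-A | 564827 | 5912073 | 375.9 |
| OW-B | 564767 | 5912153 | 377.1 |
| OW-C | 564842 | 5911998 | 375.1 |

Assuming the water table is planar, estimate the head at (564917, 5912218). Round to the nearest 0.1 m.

376.5 m

Taking OW-A as reference: OW-B−OW-A = (-60, 80, +1.2); OW-C−OW-A = (15, -75, -0.8).
Solve a·Δx + b·Δy = Δh: det = (-60)·(-75) − 15·80 = 3300.
∂h/∂x = [(+1.2)·(-75) − (-0.8)·80] / 3300 = -0.007879
∂h/∂y = [(-60)·(-0.8) − 15·(+1.2)] / 3300 = +0.009091
h(564917, 5912218) = 375.9 + (-0.007879)·(90) + (+0.009091)·(145) = 375.9 -0.709 +1.318 = 376.509 m.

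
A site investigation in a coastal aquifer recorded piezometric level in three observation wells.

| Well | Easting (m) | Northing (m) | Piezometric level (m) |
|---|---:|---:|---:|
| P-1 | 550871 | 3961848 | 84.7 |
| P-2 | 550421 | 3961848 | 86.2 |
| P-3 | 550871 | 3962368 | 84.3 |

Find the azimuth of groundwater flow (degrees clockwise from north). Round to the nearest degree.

∂h/∂x = (86.2 − 84.7) / (550421 − 550871) = -0.003333
∂h/∂y = (84.3 − 84.7) / (3962368 − 3961848) = -0.0007692
Flow direction (−∇h) has components (+0.003333 E, +0.0007692 N).
Azimuth = atan2(E, N) = atan2(+0.003333, +0.0007692) = 77.0° ≈ 077°.

077°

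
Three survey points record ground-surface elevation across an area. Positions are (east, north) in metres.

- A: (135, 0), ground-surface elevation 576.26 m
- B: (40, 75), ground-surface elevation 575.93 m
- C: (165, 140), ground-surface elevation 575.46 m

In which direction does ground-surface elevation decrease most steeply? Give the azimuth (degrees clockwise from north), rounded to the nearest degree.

009°

Three-point gradient (reference A): Δ to B = (-95, 75, -0.33), Δ to C = (30, 140, -0.80).
∂z/∂x = -0.0008875, ∂z/∂y = -0.005524 (det = -15550).
Steepest decrease is along −∇f: components (+0.0008875 E, +0.005524 N).
Azimuth = atan2(+0.0008875, +0.005524) = 9.1° ≈ 009°.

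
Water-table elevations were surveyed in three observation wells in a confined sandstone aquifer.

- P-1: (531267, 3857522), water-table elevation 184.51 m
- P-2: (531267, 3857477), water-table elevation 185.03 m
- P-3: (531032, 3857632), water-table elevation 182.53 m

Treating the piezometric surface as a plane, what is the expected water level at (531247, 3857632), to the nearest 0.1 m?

183.2 m

Taking P-1 as reference: P-2−P-1 = (0, -45, +0.52); P-3−P-1 = (-235, 110, -1.98).
Solve a·Δx + b·Δy = Δh: det = 0·110 − (-235)·(-45) = -10575.
∂h/∂x = [(+0.52)·110 − (-1.98)·(-45)] / -10575 = +0.003017
∂h/∂y = [0·(-1.98) − (-235)·(+0.52)] / -10575 = -0.01156
h(531247, 3857632) = 184.51 + (+0.003017)·(-20) + (-0.01156)·(110) = 184.51 -0.060 -1.271 = 183.179 m.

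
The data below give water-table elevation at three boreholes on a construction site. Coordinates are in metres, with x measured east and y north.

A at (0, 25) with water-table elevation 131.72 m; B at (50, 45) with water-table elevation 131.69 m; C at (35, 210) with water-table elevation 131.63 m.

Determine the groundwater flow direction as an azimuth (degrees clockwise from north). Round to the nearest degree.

047°

Differences from A: to B (Δx, Δy, Δh) = (50, 20, -0.03); to C = (35, 185, -0.09).
Determinant of the coordinate differences = 50·185 − 35·20 = 8550.
∂h/∂x = [(-0.03)·185 − (-0.09)·20] / 8550 = -0.0004386
∂h/∂y = [50·(-0.09) − 35·(-0.03)] / 8550 = -0.0004035
Flow direction (−∇h) has components (+0.0004386 E, +0.0004035 N).
Azimuth = atan2(E, N) = atan2(+0.0004386, +0.0004035) = 47.4° ≈ 047°.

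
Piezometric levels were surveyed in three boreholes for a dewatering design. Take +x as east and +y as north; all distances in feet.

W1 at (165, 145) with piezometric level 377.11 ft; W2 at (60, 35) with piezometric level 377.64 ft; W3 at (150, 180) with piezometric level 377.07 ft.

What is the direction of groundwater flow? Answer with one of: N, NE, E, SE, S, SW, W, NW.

NE

Taking W1 as reference: W2−W1 = (-105, -110, +0.53); W3−W1 = (-15, 35, -0.04).
Determinant of the coordinate differences = (-105)·35 − (-15)·(-110) = -5325.
∂h/∂x = [(+0.53)·35 − (-0.04)·(-110)] / -5325 = -0.002657
∂h/∂y = [(-105)·(-0.04) − (-15)·(+0.53)] / -5325 = -0.002282
Flow = −∇h = (+0.002657 east, +0.002282 north), which points northeast.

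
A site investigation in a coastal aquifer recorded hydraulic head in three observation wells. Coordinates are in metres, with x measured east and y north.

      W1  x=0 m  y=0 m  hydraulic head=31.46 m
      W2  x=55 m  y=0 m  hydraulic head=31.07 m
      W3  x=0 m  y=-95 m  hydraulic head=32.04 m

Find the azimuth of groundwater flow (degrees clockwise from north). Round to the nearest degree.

∂h/∂x = (31.07 − 31.46) / (55 − 0) = -0.007091
∂h/∂y = (32.04 − 31.46) / (-95 − 0) = -0.006105
Flow direction (−∇h) has components (+0.007091 E, +0.006105 N).
Azimuth = atan2(E, N) = atan2(+0.007091, +0.006105) = 49.3° ≈ 049°.

049°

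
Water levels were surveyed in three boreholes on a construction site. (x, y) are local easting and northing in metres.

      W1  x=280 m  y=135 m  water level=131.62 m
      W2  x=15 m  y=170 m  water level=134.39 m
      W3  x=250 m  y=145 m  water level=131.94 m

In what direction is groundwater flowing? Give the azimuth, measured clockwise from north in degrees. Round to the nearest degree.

Taking W1 as reference: W2−W1 = (-265, 35, +2.77); W3−W1 = (-30, 10, +0.32).
Determinant of the coordinate differences = (-265)·10 − (-30)·35 = -1600.
∂h/∂x = [(+2.77)·10 − (+0.32)·35] / -1600 = -0.01031
∂h/∂y = [(-265)·(+0.32) − (-30)·(+2.77)] / -1600 = +0.001062
Flow direction (−∇h) has components (+0.01031 E, -0.001062 N).
Azimuth = atan2(E, N) = atan2(+0.01031, -0.001062) = 95.9° ≈ 096°.

096°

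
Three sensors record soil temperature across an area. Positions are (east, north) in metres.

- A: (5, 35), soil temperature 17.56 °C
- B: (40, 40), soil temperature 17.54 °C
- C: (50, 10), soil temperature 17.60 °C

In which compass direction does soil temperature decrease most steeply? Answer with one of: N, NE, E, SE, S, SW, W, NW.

Taking A as reference: B−A = (35, 5, -0.02); C−A = (45, -25, +0.04).
Determinant of the coordinate differences = 35·(-25) − 45·5 = -1100.
∂T/∂x = [(-0.02)·(-25) − (+0.04)·5] / -1100 = -0.0002727
∂T/∂y = [35·(+0.04) − 45·(-0.02)] / -1100 = -0.002091
Steepest decrease is along −∇f = (+0.0002727 E, +0.002091 N) → north.

N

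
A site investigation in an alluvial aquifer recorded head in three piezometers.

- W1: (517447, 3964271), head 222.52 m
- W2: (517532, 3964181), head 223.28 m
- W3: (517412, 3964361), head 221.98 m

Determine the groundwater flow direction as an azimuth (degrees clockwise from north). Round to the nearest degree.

Taking W1 as reference: W2−W1 = (85, -90, +0.76); W3−W1 = (-35, 90, -0.54).
Solve a·Δx + b·Δy = Δh: det = 85·90 − (-35)·(-90) = 4500.
∂h/∂x = [(+0.76)·90 − (-0.54)·(-90)] / 4500 = +0.004400
∂h/∂y = [85·(-0.54) − (-35)·(+0.76)] / 4500 = -0.004289
Flow direction (−∇h) has components (-0.004400 E, +0.004289 N).
Azimuth = atan2(E, N) = atan2(-0.004400, +0.004289) = 314.3° ≈ 314°.

314°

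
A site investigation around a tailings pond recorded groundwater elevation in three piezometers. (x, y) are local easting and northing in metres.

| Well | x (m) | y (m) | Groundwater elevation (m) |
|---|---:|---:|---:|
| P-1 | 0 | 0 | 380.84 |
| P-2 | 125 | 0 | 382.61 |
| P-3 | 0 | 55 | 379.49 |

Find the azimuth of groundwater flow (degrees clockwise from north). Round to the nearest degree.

330°

∂h/∂x = (382.61 − 380.84) / (125 − 0) = +0.01416
∂h/∂y = (379.49 − 380.84) / (55 − 0) = -0.02455
Flow direction (−∇h) has components (-0.01416 E, +0.02455 N).
Azimuth = atan2(E, N) = atan2(-0.01416, +0.02455) = 330.0° ≈ 330°.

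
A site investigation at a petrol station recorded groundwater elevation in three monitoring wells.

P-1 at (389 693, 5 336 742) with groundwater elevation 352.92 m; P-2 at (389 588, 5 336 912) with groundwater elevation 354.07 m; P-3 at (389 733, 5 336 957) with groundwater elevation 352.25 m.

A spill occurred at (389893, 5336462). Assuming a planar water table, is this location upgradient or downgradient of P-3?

With h = a·x + b·y + c and P-1 as origin, the differences give:
  (-105)·a + 170·b = +1.15
  40·a + 215·b = -0.67
Eliminate b (×215 and ×170, subtract): -29375·a = 361.150 → a = ∂h/∂x = -0.01229
Back-substitute: b = ∂h/∂y = -0.0008289.
Head at (389893, 5336462) = 352.92 + (-0.01229)·(200) + (-0.0008289)·(-280) = 350.69 m.
That is lower than the 352.25 m at P-3, so the point is downgradient.

downgradient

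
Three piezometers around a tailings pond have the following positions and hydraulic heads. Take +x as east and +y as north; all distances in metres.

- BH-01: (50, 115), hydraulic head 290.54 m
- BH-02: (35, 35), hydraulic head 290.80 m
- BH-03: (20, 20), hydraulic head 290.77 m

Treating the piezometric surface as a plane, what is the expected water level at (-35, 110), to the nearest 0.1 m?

290.0 m

Three-point gradient (reference BH-01): Δ to BH-02 = (-15, -80, +0.26), Δ to BH-03 = (-30, -95, +0.23).
∂h/∂x = +0.006462, ∂h/∂y = -0.004462 (det = -975).
h(-35, 110) = 290.54 + (+0.006462)·(-85) + (-0.004462)·(-5) = 290.54 -0.549 +0.022 = 290.013 m.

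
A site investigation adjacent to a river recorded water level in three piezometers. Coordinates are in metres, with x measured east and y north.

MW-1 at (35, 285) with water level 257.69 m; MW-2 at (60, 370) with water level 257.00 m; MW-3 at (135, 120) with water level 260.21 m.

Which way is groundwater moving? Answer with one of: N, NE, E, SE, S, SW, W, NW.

NW

Taking MW-1 as reference: MW-2−MW-1 = (25, 85, -0.69); MW-3−MW-1 = (100, -165, +2.52).
Solve a·Δx + b·Δy = Δh: det = 25·(-165) − 100·85 = -12625.
∂h/∂x = [(-0.69)·(-165) − (+2.52)·85] / -12625 = +0.007949
∂h/∂y = [25·(+2.52) − 100·(-0.69)] / -12625 = -0.01046
Flow = −∇h = (-0.007949 east, +0.01046 north), which points northwest.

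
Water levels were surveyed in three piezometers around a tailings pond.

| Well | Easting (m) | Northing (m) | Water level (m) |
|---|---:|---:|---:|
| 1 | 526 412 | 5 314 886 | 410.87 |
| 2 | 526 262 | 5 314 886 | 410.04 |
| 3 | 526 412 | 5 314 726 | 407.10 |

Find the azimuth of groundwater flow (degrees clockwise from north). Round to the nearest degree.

∂h/∂x = (410.04 − 410.87) / (526262 − 526412) = +0.005533
∂h/∂y = (407.10 − 410.87) / (5314726 − 5314886) = +0.02356
Flow direction (−∇h) has components (-0.005533 E, -0.02356 N).
Azimuth = atan2(E, N) = atan2(-0.005533, -0.02356) = 193.2° ≈ 193°.

193°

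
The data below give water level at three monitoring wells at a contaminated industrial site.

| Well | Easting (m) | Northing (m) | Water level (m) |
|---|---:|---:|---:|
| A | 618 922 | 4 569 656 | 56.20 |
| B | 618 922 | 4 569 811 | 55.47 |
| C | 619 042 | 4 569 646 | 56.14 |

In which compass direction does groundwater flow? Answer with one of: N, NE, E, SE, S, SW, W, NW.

N

Taking A as reference: B−A = (0, 155, -0.73); C−A = (120, -10, -0.06).
Determinant of the coordinate differences = 0·(-10) − 120·155 = -18600.
∂h/∂x = [(-0.73)·(-10) − (-0.06)·155] / -18600 = -0.0008925
∂h/∂y = [0·(-0.06) − 120·(-0.73)] / -18600 = -0.004710
Flow = −∇h = (+0.0008925 east, +0.004710 north), which points north.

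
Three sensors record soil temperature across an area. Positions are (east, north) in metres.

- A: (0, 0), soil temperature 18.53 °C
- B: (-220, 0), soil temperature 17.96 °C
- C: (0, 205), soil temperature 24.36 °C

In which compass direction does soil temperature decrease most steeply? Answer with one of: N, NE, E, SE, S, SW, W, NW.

∂T/∂x = (17.96 − 18.53) / (-220 − 0) = +0.002591
∂T/∂y = (24.36 − 18.53) / (205 − 0) = +0.02844
Steepest decrease is along −∇f = (-0.002591 E, -0.02844 N) → south.

S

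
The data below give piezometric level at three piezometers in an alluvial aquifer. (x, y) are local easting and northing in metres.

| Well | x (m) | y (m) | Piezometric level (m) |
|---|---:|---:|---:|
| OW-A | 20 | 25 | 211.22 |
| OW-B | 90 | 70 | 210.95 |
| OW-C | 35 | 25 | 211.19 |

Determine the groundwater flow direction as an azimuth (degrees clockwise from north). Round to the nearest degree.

With h = a·x + b·y + c and OW-A as origin, the differences give:
  70·a + 45·b = -0.27
  15·a + 0·b = -0.03
Eliminate b (×0 and ×45, subtract): -675·a = 1.350 → a = ∂h/∂x = -0.002000
Back-substitute: b = ∂h/∂y = -0.002889.
Flow direction (−∇h) has components (+0.002000 E, +0.002889 N).
Azimuth = atan2(E, N) = atan2(+0.002000, +0.002889) = 34.7° ≈ 035°.

035°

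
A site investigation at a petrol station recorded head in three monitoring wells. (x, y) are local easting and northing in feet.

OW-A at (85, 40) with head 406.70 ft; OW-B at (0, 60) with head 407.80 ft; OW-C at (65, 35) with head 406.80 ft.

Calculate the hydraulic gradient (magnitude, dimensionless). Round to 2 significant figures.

Differences from OW-A: to OW-B (Δx, Δy, Δh) = (-85, 20, +1.10); to OW-C = (-20, -5, +0.10).
Solve a·Δx + b·Δy = Δh: det = (-85)·(-5) − (-20)·20 = 825.
∂h/∂x = [(+1.10)·(-5) − (+0.10)·20] / 825 = -0.009091
∂h/∂y = [(-85)·(+0.10) − (-20)·(+1.10)] / 825 = +0.01636
|∇h| = √(-0.009091² + 0.01636²) = 0.01872

0.019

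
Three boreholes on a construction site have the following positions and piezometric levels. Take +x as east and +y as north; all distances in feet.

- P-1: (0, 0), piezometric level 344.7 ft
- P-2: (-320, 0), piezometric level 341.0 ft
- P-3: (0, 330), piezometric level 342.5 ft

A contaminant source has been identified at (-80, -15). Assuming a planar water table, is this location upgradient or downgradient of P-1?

downgradient

∂h/∂x = (341.0 − 344.7) / (-320 − 0) = +0.01156
∂h/∂y = (342.5 − 344.7) / (330 − 0) = -0.006667
Head at (-80, -15) = 344.7 + (+0.01156)·(-80) + (-0.006667)·(-15) = 343.88 ft.
That is lower than the 344.7 ft at P-1, so the point is downgradient.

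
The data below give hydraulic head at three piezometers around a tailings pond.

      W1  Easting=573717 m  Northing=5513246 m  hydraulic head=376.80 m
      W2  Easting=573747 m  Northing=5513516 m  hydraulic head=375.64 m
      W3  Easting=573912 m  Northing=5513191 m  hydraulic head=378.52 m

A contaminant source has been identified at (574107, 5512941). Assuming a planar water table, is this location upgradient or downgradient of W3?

upgradient

Differences from W1: to W2 (Δx, Δy, Δh) = (30, 270, -1.16); to W3 = (195, -55, +1.72).
Solve a·Δx + b·Δy = Δh: det = 30·(-55) − 195·270 = -54300.
∂h/∂x = [(-1.16)·(-55) − (+1.72)·270] / -54300 = +0.007378
∂h/∂y = [30·(+1.72) − 195·(-1.16)] / -54300 = -0.005116
Head at (574107, 5512941) = 376.80 + (+0.007378)·(390) + (-0.005116)·(-305) = 381.24 m.
That is higher than the 378.52 m at W3, so the point is upgradient.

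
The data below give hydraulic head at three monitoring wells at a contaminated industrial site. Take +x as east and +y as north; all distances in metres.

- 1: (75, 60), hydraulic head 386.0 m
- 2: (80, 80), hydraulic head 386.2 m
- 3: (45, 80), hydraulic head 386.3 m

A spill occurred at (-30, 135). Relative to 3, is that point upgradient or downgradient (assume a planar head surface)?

Taking 1 as reference: 2−1 = (5, 20, +0.2); 3−1 = (-30, 20, +0.3).
Solve a·Δx + b·Δy = Δh: det = 5·20 − (-30)·20 = 700.
∂h/∂x = [(+0.2)·20 − (+0.3)·20] / 700 = -0.002857
∂h/∂y = [5·(+0.3) − (-30)·(+0.2)] / 700 = +0.01071
Head at (-30, 135) = 386.0 + (-0.002857)·(-105) + (+0.01071)·(75) = 387.10 m.
That is higher than the 386.3 m at 3, so the point is upgradient.

upgradient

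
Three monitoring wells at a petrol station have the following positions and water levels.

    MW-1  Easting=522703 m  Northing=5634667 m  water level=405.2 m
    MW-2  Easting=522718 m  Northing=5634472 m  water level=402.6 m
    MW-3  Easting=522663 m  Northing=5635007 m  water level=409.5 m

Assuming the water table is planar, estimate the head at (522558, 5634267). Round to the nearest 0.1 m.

396.9 m

Three-point gradient (reference MW-1): Δ to MW-2 = (15, -195, -2.6), Δ to MW-3 = (-40, 340, +4.3).
∂h/∂x = +0.01685, ∂h/∂y = +0.01463 (det = -2700).
h(522558, 5634267) = 405.2 + (+0.01685)·(-145) + (+0.01463)·(-400) = 405.2 -2.444 -5.852 = 396.905 m.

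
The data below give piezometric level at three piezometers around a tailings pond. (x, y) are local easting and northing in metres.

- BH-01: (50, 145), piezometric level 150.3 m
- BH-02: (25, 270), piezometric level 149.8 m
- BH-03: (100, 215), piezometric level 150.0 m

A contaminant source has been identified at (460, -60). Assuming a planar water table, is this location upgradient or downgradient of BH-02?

upgradient

With h = a·x + b·y + c and BH-01 as origin, the differences give:
  (-25)·a + 125·b = -0.5
  50·a + 70·b = -0.3
Eliminate b (×70 and ×125, subtract): -8000·a = 2.50 → a = ∂h/∂x = -0.0003125
Back-substitute: b = ∂h/∂y = -0.004063.
Head at (460, -60) = 150.3 + (-0.0003125)·(410) + (-0.004063)·(-205) = 151.00 m.
That is higher than the 149.8 m at BH-02, so the point is upgradient.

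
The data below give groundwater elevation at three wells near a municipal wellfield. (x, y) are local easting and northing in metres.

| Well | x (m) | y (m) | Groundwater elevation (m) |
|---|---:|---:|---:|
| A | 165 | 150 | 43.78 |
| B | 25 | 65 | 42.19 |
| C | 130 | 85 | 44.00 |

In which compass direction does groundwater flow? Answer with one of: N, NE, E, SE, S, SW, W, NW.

Differences from A: to B (Δx, Δy, Δh) = (-140, -85, -1.59); to C = (-35, -65, +0.22).
Determinant of the coordinate differences = (-140)·(-65) − (-35)·(-85) = 6125.
∂h/∂x = [(-1.59)·(-65) − (+0.22)·(-85)] / 6125 = +0.01993
∂h/∂y = [(-140)·(+0.22) − (-35)·(-1.59)] / 6125 = -0.01411
Flow = −∇h = (-0.01993 east, +0.01411 north), which points northwest.

NW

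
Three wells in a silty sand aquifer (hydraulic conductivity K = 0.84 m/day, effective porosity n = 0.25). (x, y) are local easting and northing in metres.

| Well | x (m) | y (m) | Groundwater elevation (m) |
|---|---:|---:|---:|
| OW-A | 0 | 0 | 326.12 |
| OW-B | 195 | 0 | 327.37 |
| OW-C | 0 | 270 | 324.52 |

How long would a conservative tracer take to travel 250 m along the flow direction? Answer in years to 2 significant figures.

23 years

∂h/∂x = (327.37 − 326.12) / (195 − 0) = +0.006410
∂h/∂y = (324.52 − 326.12) / (270 − 0) = -0.005926
|∇h| = √(0.006410² + -0.005926²) = 0.00873
Seepage velocity v = K·i/n = 0.84 × 0.00873 / 0.25 = 0.02933 m/day.
t = 250 / 0.02933 = 8524 days = 23.3 years.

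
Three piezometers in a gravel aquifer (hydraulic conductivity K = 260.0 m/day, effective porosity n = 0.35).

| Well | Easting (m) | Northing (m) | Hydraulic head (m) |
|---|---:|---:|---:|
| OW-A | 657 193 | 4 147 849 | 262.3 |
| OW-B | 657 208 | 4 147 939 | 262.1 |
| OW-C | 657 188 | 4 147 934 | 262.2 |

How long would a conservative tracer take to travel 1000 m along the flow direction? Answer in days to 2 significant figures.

Three-point gradient (reference OW-A): Δ to OW-B = (15, 90, -0.2), Δ to OW-C = (-5, 85, -0.1).
∂h/∂x = -0.004638, ∂h/∂y = -0.001449 (det = 1725).
|∇h| = √(-0.004638² + -0.001449²) = 0.004859
Seepage velocity v = K·i/n = 260.0 × 0.004859 / 0.35 = 3.61 m/day.
t = 1000 / 3.61 = 277 days.

280 days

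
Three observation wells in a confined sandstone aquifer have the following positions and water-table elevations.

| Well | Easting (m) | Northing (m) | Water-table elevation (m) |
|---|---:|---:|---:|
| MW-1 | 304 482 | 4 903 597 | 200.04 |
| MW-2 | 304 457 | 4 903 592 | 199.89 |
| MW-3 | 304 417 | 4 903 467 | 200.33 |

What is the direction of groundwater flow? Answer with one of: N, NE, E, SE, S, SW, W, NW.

Differences from MW-1: to MW-2 (Δx, Δy, Δh) = (-25, -5, -0.15); to MW-3 = (-65, -130, +0.29).
Determinant of the coordinate differences = (-25)·(-130) − (-65)·(-5) = 2925.
∂h/∂x = [(-0.15)·(-130) − (+0.29)·(-5)] / 2925 = +0.007162
∂h/∂y = [(-25)·(+0.29) − (-65)·(-0.15)] / 2925 = -0.005812
Flow = −∇h = (-0.007162 east, +0.005812 north), which points northwest.

NW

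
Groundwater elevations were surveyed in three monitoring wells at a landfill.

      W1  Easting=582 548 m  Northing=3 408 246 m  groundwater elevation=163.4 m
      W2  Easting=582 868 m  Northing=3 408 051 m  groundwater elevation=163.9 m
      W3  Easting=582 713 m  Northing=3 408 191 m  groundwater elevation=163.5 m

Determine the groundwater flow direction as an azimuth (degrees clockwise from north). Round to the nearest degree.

Taking W1 as reference: W2−W1 = (320, -195, +0.5); W3−W1 = (165, -55, +0.1).
Solve a·Δx + b·Δy = Δh: det = 320·(-55) − 165·(-195) = 14575.
∂h/∂x = [(+0.5)·(-55) − (+0.1)·(-195)] / 14575 = -0.0005489
∂h/∂y = [320·(+0.1) − 165·(+0.5)] / 14575 = -0.003465
Flow direction (−∇h) has components (+0.0005489 E, +0.003465 N).
Azimuth = atan2(E, N) = atan2(+0.0005489, +0.003465) = 9.0° ≈ 009°.

009°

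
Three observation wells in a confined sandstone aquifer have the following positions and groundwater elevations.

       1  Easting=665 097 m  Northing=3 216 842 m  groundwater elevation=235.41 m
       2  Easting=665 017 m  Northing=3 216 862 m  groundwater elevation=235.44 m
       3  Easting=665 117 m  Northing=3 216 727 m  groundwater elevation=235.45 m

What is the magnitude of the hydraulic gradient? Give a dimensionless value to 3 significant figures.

0.000648

Differences from 1: to 2 (Δx, Δy, Δh) = (-80, 20, +0.03); to 3 = (20, -115, +0.04).
Determinant of the coordinate differences = (-80)·(-115) − 20·20 = 8800.
∂h/∂x = [(+0.03)·(-115) − (+0.04)·20] / 8800 = -0.0004830
∂h/∂y = [(-80)·(+0.04) − 20·(+0.03)] / 8800 = -0.0004318
|∇h| = √(-0.0004830² + -0.0004318²) = 0.0006479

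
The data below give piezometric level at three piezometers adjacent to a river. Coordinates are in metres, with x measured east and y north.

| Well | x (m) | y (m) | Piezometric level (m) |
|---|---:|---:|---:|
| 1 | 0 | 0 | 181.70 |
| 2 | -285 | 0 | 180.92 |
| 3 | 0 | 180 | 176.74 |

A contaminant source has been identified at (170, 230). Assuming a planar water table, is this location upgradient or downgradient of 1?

∂h/∂x = (180.92 − 181.70) / (-285 − 0) = +0.002737
∂h/∂y = (176.74 − 181.70) / (180 − 0) = -0.02756
Head at (170, 230) = 181.70 + (+0.002737)·(170) + (-0.02756)·(230) = 175.83 m.
That is lower than the 181.70 m at 1, so the point is downgradient.

downgradient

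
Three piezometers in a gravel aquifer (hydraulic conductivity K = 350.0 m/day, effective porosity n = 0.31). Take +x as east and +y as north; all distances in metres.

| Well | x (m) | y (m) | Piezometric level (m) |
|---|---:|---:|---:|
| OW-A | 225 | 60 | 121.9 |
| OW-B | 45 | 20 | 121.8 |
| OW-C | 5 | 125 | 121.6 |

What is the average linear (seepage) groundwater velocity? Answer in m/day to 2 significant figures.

2.0 m/day

With h = a·x + b·y + c and OW-A as origin, the differences give:
  (-180)·a + (-40)·b = -0.1
  (-220)·a + 65·b = -0.3
Eliminate b (×65 and ×(-40), subtract): -20500·a = -18.50 → a = ∂h/∂x = +0.0009024
Back-substitute: b = ∂h/∂y = -0.001561.
|∇h| = √(0.0009024² + -0.001561²) = 0.001803
Seepage velocity v = K·i/n = 350.0 × 0.001803 / 0.31 = 2.036 m/day.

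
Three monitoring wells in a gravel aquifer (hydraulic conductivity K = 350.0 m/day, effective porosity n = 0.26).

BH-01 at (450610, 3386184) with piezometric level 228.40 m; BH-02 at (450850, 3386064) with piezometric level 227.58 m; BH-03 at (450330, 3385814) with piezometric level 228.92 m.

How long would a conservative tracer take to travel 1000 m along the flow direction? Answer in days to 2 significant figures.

240 days

Taking BH-01 as reference: BH-02−BH-01 = (240, -120, -0.82); BH-03−BH-01 = (-280, -370, +0.52).
Determinant of the coordinate differences = 240·(-370) − (-280)·(-120) = -122400.
∂h/∂x = [(-0.82)·(-370) − (+0.52)·(-120)] / -122400 = -0.002989
∂h/∂y = [240·(+0.52) − (-280)·(-0.82)] / -122400 = +0.0008562
|∇h| = √(-0.002989² + 0.0008562²) = 0.003109
Seepage velocity v = K·i/n = 350.0 × 0.003109 / 0.26 = 4.185 m/day.
t = 1000 / 4.185 = 238.9 days.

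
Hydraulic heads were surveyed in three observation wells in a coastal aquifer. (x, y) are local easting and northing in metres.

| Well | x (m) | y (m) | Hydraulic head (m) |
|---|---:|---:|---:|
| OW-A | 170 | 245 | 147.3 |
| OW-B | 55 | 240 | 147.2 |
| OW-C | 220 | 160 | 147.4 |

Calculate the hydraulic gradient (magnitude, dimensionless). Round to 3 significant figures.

0.00111

With h = a·x + b·y + c and OW-A as origin, the differences give:
  (-115)·a + (-5)·b = -0.1
  50·a + (-85)·b = +0.1
Eliminate b (×(-85) and ×(-5), subtract): 10025·a = 9.00 → a = ∂h/∂x = +0.0008978
Back-substitute: b = ∂h/∂y = -0.0006484.
|∇h| = √(0.0008978² + -0.0006484²) = 0.001107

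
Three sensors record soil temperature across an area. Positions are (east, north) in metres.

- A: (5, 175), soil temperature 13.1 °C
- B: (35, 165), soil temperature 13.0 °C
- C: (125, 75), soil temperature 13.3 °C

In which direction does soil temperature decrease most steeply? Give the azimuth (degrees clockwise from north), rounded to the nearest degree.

034°

Differences from A: to B (Δx, Δy, Δh) = (30, -10, -0.1); to C = (120, -100, +0.2).
Solve a·Δx + b·Δy = ΔT: det = 30·(-100) − 120·(-10) = -1800.
∂T/∂x = [(-0.1)·(-100) − (+0.2)·(-10)] / -1800 = -0.006667
∂T/∂y = [30·(+0.2) − 120·(-0.1)] / -1800 = -0.010000
Steepest decrease is along −∇f: components (+0.006667 E, +0.010000 N).
Azimuth = atan2(+0.006667, +0.010000) = 33.7° ≈ 034°.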